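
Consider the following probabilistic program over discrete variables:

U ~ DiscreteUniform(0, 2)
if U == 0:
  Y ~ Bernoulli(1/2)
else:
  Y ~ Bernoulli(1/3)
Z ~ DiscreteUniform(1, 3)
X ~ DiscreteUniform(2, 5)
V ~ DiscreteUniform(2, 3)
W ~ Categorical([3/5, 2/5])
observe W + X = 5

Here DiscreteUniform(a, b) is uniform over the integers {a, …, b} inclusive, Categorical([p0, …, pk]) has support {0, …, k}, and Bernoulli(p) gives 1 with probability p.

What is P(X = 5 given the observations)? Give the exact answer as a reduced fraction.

Enumerate traces; 72 have nonzero weight after conditioning:
  (U=0, Y=0, Z=1, X=4, V=2, W=1) weight 1/360
  (U=0, Y=0, Z=1, X=4, V=3, W=1) weight 1/360
  (U=0, Y=0, Z=1, X=5, V=2, W=0) weight 1/240
  (U=0, Y=0, Z=1, X=5, V=3, W=0) weight 1/240
  (U=0, Y=0, Z=2, X=4, V=2, W=1) weight 1/360
  (U=0, Y=0, Z=2, X=4, V=3, W=1) weight 1/360
  (U=0, Y=0, Z=2, X=5, V=2, W=0) weight 1/240
  (U=0, Y=0, Z=2, X=5, V=3, W=0) weight 1/240
  … 64 more
Group by X:
  weight(X=4) = 1/10
  weight(X=5) = 3/20
Total weight = 1/10 + 3/20 = 1/4
P(X=4 | obs) = 1/10 / 1/4 = 2/5
P(X=5 | obs) = 3/20 / 1/4 = 3/5

P(X = 5 | obs) = 3/5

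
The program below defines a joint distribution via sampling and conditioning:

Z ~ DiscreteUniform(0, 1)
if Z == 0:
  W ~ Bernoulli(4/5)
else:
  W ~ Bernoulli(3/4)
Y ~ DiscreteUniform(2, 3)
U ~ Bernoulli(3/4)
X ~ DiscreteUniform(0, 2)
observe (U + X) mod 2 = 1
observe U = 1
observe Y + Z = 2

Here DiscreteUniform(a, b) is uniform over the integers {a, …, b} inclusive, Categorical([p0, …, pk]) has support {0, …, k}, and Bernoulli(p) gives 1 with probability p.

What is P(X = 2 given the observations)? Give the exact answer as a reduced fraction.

P(X = 2 | obs) = 1/2

Enumerate traces; 4 have nonzero weight after conditioning:
  (Z=0, W=0, Y=2, U=1, X=0) weight 1/80
  (Z=0, W=0, Y=2, U=1, X=2) weight 1/80
  (Z=0, W=1, Y=2, U=1, X=0) weight 1/20
  (Z=0, W=1, Y=2, U=1, X=2) weight 1/20
Group by X:
  weight(X=0) = 1/16
  weight(X=2) = 1/16
Total weight = 1/16 + 1/16 = 1/8
P(X=0 | obs) = 1/16 / 1/8 = 1/2
P(X=2 | obs) = 1/16 / 1/8 = 1/2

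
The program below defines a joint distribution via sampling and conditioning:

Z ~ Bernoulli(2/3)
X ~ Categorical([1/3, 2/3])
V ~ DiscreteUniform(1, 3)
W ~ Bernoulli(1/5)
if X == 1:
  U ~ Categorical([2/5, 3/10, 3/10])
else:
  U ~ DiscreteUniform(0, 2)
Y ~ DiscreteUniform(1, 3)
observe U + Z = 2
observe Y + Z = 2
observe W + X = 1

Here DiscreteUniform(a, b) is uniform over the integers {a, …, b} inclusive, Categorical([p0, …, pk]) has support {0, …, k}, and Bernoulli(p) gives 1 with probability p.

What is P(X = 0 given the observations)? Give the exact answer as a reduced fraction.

P(X = 0 | obs) = 5/41

Enumerate traces; 12 have nonzero weight after conditioning:
  (Z=0, X=0, V=1, W=1, U=2, Y=2) weight 1/1215
  (Z=0, X=0, V=2, W=1, U=2, Y=2) weight 1/1215
  (Z=0, X=0, V=3, W=1, U=2, Y=2) weight 1/1215
  (Z=0, X=1, V=1, W=0, U=2, Y=2) weight 4/675
  (Z=0, X=1, V=2, W=0, U=2, Y=2) weight 4/675
  (Z=0, X=1, V=3, W=0, U=2, Y=2) weight 4/675
  (Z=1, X=0, V=1, W=1, U=1, Y=1) weight 2/1215
  (Z=1, X=0, V=2, W=1, U=1, Y=1) weight 2/1215
  … 4 more
Group by X:
  weight(X=0) = 1/135
  weight(X=1) = 4/75
Total weight = 1/135 + 4/75 = 41/675
P(X=0 | obs) = 1/135 / 41/675 = 5/41
P(X=1 | obs) = 4/75 / 41/675 = 36/41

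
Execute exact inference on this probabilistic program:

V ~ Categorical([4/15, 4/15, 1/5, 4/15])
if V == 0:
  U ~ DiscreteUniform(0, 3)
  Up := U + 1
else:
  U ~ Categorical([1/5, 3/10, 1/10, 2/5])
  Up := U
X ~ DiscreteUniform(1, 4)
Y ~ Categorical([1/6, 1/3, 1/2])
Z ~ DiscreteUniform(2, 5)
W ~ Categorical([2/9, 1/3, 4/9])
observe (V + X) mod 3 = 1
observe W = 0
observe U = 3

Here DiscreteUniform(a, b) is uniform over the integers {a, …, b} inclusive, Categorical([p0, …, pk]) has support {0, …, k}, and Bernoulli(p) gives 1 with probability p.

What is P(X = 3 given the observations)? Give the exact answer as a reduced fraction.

P(X = 3 | obs) = 1/5

Enumerate traces; 72 have nonzero weight after conditioning:
  (V=0, U=3, X=1, Y=0, Z=2, W=0) weight 1/6480
  (V=0, U=3, X=1, Y=0, Z=3, W=0) weight 1/6480
  (V=0, U=3, X=1, Y=0, Z=4, W=0) weight 1/6480
  (V=0, U=3, X=1, Y=0, Z=5, W=0) weight 1/6480
  (V=0, U=3, X=1, Y=1, Z=2, W=0) weight 1/3240
  (V=0, U=3, X=1, Y=1, Z=3, W=0) weight 1/3240
  (V=0, U=3, X=1, Y=1, Z=4, W=0) weight 1/3240
  (V=0, U=3, X=1, Y=1, Z=5, W=0) weight 1/3240
  (V=0, U=3, X=4, Y=0, Z=2, W=0) weight 1/6480
  (V=1, U=3, X=3, Y=0, Z=2, W=0) weight 1/4050
  … 62 more
Group by X:
  weight(X=1) = 13/1350
  weight(X=2) = 1/225
  weight(X=3) = 4/675
  weight(X=4) = 13/1350
Total weight = 13/1350 + 1/225 + 4/675 + 13/1350 = 4/135
P(X=1 | obs) = 13/1350 / 4/135 = 13/40
P(X=2 | obs) = 1/225 / 4/135 = 3/20
P(X=3 | obs) = 4/675 / 4/135 = 1/5
P(X=4 | obs) = 13/1350 / 4/135 = 13/40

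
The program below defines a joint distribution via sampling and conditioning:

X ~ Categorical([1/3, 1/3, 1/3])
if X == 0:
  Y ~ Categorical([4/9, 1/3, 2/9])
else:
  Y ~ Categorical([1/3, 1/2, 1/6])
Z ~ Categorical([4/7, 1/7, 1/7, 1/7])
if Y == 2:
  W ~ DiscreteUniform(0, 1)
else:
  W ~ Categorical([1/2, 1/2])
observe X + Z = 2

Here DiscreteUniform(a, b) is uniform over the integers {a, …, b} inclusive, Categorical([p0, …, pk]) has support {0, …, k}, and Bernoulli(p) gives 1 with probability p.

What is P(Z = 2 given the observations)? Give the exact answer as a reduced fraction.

P(Z = 2 | obs) = 1/6

Enumerate traces; 18 have nonzero weight after conditioning:
  (X=0, Y=0, Z=2, W=0) weight 2/189
  (X=0, Y=0, Z=2, W=1) weight 2/189
  (X=0, Y=1, Z=2, W=0) weight 1/126
  (X=0, Y=1, Z=2, W=1) weight 1/126
  (X=0, Y=2, Z=2, W=0) weight 1/189
  (X=0, Y=2, Z=2, W=1) weight 1/189
  (X=1, Y=0, Z=1, W=0) weight 1/126
  (X=1, Y=0, Z=1, W=1) weight 1/126
  (X=2, Y=0, Z=0, W=0) weight 2/63
  … 9 more
Group by Z:
  weight(Z=0) = 4/21
  weight(Z=1) = 1/21
  weight(Z=2) = 1/21
Total weight = 4/21 + 1/21 + 1/21 = 2/7
P(Z=0 | obs) = 4/21 / 2/7 = 2/3
P(Z=1 | obs) = 1/21 / 2/7 = 1/6
P(Z=2 | obs) = 1/21 / 2/7 = 1/6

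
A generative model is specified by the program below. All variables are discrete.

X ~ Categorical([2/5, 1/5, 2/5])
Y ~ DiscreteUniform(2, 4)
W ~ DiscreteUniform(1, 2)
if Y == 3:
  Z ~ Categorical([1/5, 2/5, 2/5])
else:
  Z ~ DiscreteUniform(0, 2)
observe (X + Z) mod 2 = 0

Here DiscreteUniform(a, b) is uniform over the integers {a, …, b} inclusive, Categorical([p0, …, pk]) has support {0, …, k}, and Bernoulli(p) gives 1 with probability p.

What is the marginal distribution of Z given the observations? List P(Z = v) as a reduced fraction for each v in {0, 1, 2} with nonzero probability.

P(Z=0) = 13/33, P(Z=1) = 4/33, P(Z=2) = 16/33

Enumerate traces; 30 have nonzero weight after conditioning:
  (X=0, Y=2, W=1, Z=0) weight 1/45
  (X=0, Y=2, W=1, Z=2) weight 1/45
  (X=0, Y=2, W=2, Z=0) weight 1/45
  (X=0, Y=2, W=2, Z=2) weight 1/45
  (X=0, Y=3, W=1, Z=0) weight 1/75
  (X=0, Y=3, W=1, Z=2) weight 2/75
  (X=0, Y=3, W=2, Z=0) weight 1/75
  (X=0, Y=3, W=2, Z=2) weight 2/75
  (X=1, Y=2, W=1, Z=1) weight 1/90
  … 21 more
Group by Z:
  weight(Z=0) = 52/225
  weight(Z=1) = 16/225
  weight(Z=2) = 64/225
Total weight = 52/225 + 16/225 + 64/225 = 44/75
P(Z=0 | obs) = 52/225 / 44/75 = 13/33
P(Z=1 | obs) = 16/225 / 44/75 = 4/33
P(Z=2 | obs) = 64/225 / 44/75 = 16/33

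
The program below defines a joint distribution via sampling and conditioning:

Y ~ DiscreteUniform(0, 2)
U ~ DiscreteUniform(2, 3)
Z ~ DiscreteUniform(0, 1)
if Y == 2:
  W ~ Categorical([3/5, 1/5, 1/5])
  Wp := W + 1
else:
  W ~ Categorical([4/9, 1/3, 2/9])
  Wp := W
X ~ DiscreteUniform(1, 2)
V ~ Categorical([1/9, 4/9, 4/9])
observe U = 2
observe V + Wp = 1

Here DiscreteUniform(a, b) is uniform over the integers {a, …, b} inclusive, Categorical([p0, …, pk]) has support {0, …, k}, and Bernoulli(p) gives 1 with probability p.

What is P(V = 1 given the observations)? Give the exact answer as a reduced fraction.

P(V = 1 | obs) = 160/217

Enumerate traces; 20 have nonzero weight after conditioning:
  (Y=0, U=2, Z=0, W=0, X=1, V=1) weight 2/243
  (Y=0, U=2, Z=0, W=0, X=2, V=1) weight 2/243
  (Y=0, U=2, Z=0, W=1, X=1, V=0) weight 1/648
  (Y=0, U=2, Z=0, W=1, X=2, V=0) weight 1/648
  (Y=0, U=2, Z=1, W=0, X=1, V=1) weight 2/243
  (Y=0, U=2, Z=1, W=0, X=2, V=1) weight 2/243
  (Y=0, U=2, Z=1, W=1, X=1, V=0) weight 1/648
  (Y=0, U=2, Z=1, W=1, X=2, V=0) weight 1/648
  … 12 more
Group by V:
  weight(V=0) = 19/810
  weight(V=1) = 16/243
Total weight = 19/810 + 16/243 = 217/2430
P(V=0 | obs) = 19/810 / 217/2430 = 57/217
P(V=1 | obs) = 16/243 / 217/2430 = 160/217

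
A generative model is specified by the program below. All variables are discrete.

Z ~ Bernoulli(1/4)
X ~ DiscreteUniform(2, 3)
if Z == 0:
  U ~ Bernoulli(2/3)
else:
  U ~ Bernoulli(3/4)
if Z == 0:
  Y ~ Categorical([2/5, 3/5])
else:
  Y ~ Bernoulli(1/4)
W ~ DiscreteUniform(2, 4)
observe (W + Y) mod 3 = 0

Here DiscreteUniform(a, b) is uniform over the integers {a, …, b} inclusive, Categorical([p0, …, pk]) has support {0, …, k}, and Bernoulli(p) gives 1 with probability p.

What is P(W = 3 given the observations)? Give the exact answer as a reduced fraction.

P(W = 3 | obs) = 39/80

Enumerate traces; 16 have nonzero weight after conditioning:
  (Z=0, X=2, U=0, Y=0, W=3) weight 1/60
  (Z=0, X=2, U=0, Y=1, W=2) weight 1/40
  (Z=0, X=2, U=1, Y=0, W=3) weight 1/30
  (Z=0, X=2, U=1, Y=1, W=2) weight 1/20
  (Z=0, X=3, U=0, Y=0, W=3) weight 1/60
  (Z=0, X=3, U=0, Y=1, W=2) weight 1/40
  (Z=0, X=3, U=1, Y=0, W=3) weight 1/30
  (Z=0, X=3, U=1, Y=1, W=2) weight 1/20
  … 8 more
Group by W:
  weight(W=2) = 41/240
  weight(W=3) = 13/80
Total weight = 41/240 + 13/80 = 1/3
P(W=2 | obs) = 41/240 / 1/3 = 41/80
P(W=3 | obs) = 13/80 / 1/3 = 39/80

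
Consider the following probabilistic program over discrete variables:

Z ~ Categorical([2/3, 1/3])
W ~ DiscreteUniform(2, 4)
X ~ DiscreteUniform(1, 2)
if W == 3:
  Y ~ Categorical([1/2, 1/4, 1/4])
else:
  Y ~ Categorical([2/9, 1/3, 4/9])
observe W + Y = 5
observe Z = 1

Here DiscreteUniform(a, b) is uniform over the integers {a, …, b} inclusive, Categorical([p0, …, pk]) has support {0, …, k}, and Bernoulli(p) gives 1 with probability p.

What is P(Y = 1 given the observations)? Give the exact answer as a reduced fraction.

P(Y = 1 | obs) = 4/7

Enumerate traces; 4 have nonzero weight after conditioning:
  (Z=1, W=3, X=1, Y=2) weight 1/72
  (Z=1, W=3, X=2, Y=2) weight 1/72
  (Z=1, W=4, X=1, Y=1) weight 1/54
  (Z=1, W=4, X=2, Y=1) weight 1/54
Group by Y:
  weight(Y=1) = 1/27
  weight(Y=2) = 1/36
Total weight = 1/27 + 1/36 = 7/108
P(Y=1 | obs) = 1/27 / 7/108 = 4/7
P(Y=2 | obs) = 1/36 / 7/108 = 3/7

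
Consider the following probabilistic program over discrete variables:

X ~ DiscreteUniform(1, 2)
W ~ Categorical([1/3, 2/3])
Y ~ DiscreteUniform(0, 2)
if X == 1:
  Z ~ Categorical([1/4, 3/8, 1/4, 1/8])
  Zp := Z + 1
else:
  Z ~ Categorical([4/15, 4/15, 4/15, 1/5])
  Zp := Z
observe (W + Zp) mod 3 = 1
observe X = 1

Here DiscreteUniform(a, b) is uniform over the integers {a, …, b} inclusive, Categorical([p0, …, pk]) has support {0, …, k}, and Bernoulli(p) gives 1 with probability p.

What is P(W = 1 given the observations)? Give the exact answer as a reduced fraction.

P(W = 1 | obs) = 4/7

Enumerate traces; 9 have nonzero weight after conditioning:
  (X=1, W=0, Y=0, Z=0) weight 1/72
  (X=1, W=0, Y=0, Z=3) weight 1/144
  (X=1, W=0, Y=1, Z=0) weight 1/72
  (X=1, W=0, Y=1, Z=3) weight 1/144
  (X=1, W=0, Y=2, Z=0) weight 1/72
  (X=1, W=0, Y=2, Z=3) weight 1/144
  (X=1, W=1, Y=0, Z=2) weight 1/36
  (X=1, W=1, Y=1, Z=2) weight 1/36
  … 1 more
Group by W:
  weight(W=0) = 1/16
  weight(W=1) = 1/12
Total weight = 1/16 + 1/12 = 7/48
P(W=0 | obs) = 1/16 / 7/48 = 3/7
P(W=1 | obs) = 1/12 / 7/48 = 4/7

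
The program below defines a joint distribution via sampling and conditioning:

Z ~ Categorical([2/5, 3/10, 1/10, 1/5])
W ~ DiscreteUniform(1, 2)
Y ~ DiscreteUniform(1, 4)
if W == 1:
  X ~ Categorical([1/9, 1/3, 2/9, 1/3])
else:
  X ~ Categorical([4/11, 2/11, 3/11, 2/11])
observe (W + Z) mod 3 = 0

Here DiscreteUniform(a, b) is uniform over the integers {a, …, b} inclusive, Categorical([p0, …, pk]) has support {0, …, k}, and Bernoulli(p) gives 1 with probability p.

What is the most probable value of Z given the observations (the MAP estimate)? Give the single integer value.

Enumerate traces; 32 have nonzero weight after conditioning:
  (Z=1, W=2, Y=1, X=0) weight 3/220
  (Z=1, W=2, Y=1, X=1) weight 3/440
  (Z=1, W=2, Y=1, X=2) weight 9/880
  (Z=1, W=2, Y=1, X=3) weight 3/440
  (Z=1, W=2, Y=2, X=0) weight 3/220
  (Z=1, W=2, Y=2, X=1) weight 3/440
  (Z=1, W=2, Y=2, X=2) weight 9/880
  (Z=1, W=2, Y=2, X=3) weight 3/440
  (Z=2, W=1, Y=1, X=0) weight 1/720
  … 23 more
Group by Z:
  weight(Z=1) = 3/20
  weight(Z=2) = 1/20
Total weight = 3/20 + 1/20 = 1/5
P(Z=1 | obs) = 3/20 / 1/5 = 3/4
P(Z=2 | obs) = 1/20 / 1/5 = 1/4
argmax = 1

argmax_v P(Z = v | obs) = 1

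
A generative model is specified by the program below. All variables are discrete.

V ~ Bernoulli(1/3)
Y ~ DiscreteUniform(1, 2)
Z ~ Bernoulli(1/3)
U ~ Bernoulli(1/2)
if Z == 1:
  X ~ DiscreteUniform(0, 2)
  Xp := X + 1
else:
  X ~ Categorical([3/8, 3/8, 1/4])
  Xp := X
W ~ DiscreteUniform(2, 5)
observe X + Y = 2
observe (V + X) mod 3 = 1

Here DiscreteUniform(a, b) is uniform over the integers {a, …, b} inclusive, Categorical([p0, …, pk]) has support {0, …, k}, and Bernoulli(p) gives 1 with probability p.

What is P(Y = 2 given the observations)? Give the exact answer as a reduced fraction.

Enumerate traces; 32 have nonzero weight after conditioning:
  (V=0, Y=1, Z=0, U=0, X=1, W=2) weight 1/96
  (V=0, Y=1, Z=0, U=0, X=1, W=3) weight 1/96
  (V=0, Y=1, Z=0, U=0, X=1, W=4) weight 1/96
  (V=0, Y=1, Z=0, U=0, X=1, W=5) weight 1/96
  (V=0, Y=1, Z=0, U=1, X=1, W=2) weight 1/96
  (V=0, Y=1, Z=0, U=1, X=1, W=3) weight 1/96
  (V=0, Y=1, Z=0, U=1, X=1, W=4) weight 1/96
  (V=0, Y=1, Z=0, U=1, X=1, W=5) weight 1/96
  (V=1, Y=2, Z=0, U=0, X=0, W=2) weight 1/192
  … 23 more
Group by Y:
  weight(Y=1) = 13/108
  weight(Y=2) = 13/216
Total weight = 13/108 + 13/216 = 13/72
P(Y=1 | obs) = 13/108 / 13/72 = 2/3
P(Y=2 | obs) = 13/216 / 13/72 = 1/3

P(Y = 2 | obs) = 1/3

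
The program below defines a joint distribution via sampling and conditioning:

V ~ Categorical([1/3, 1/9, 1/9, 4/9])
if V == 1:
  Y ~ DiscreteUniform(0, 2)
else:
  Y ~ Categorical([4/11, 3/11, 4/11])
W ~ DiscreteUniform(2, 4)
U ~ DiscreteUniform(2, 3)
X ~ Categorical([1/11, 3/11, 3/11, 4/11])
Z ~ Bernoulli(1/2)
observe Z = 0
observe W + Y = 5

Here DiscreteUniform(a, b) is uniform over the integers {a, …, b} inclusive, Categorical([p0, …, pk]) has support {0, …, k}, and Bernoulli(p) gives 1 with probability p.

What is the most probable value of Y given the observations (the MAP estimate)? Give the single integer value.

argmax_v P(Y = v | obs) = 2

Enumerate traces; 64 have nonzero weight after conditioning:
  (V=0, Y=1, W=4, U=2, X=0, Z=0) weight 1/1452
  (V=0, Y=1, W=4, U=2, X=1, Z=0) weight 1/484
  (V=0, Y=1, W=4, U=2, X=2, Z=0) weight 1/484
  (V=0, Y=1, W=4, U=2, X=3, Z=0) weight 1/363
  (V=0, Y=1, W=4, U=3, X=0, Z=0) weight 1/1452
  (V=0, Y=1, W=4, U=3, X=1, Z=0) weight 1/484
  (V=0, Y=1, W=4, U=3, X=2, Z=0) weight 1/484
  (V=0, Y=1, W=4, U=3, X=3, Z=0) weight 1/363
  (V=0, Y=2, W=3, U=2, X=0, Z=0) weight 1/1089
  … 55 more
Group by Y:
  weight(Y=1) = 83/1782
  weight(Y=2) = 107/1782
Total weight = 83/1782 + 107/1782 = 95/891
P(Y=1 | obs) = 83/1782 / 95/891 = 83/190
P(Y=2 | obs) = 107/1782 / 95/891 = 107/190
argmax = 2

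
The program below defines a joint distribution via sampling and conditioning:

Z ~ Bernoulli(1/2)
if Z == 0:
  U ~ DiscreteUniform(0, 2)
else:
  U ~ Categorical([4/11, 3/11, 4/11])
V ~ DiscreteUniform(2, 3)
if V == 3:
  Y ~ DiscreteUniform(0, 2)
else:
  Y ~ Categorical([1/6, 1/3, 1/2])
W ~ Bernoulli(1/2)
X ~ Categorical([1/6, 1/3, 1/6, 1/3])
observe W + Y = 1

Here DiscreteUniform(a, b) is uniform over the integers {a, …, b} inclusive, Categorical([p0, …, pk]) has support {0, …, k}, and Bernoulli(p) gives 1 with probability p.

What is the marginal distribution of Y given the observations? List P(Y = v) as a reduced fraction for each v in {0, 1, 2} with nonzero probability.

P(Y=0) = 3/7, P(Y=1) = 4/7

Enumerate traces; 96 have nonzero weight after conditioning:
  (Z=0, U=0, V=2, Y=0, W=1, X=0) weight 1/864
  (Z=0, U=0, V=2, Y=0, W=1, X=1) weight 1/432
  (Z=0, U=0, V=2, Y=0, W=1, X=2) weight 1/864
  (Z=0, U=0, V=2, Y=0, W=1, X=3) weight 1/432
  (Z=0, U=0, V=2, Y=1, W=0, X=0) weight 1/432
  (Z=0, U=0, V=2, Y=1, W=0, X=1) weight 1/216
  (Z=0, U=0, V=2, Y=1, W=0, X=2) weight 1/432
  (Z=0, U=0, V=2, Y=1, W=0, X=3) weight 1/216
  … 88 more
Group by Y:
  weight(Y=0) = 1/8
  weight(Y=1) = 1/6
Total weight = 1/8 + 1/6 = 7/24
P(Y=0 | obs) = 1/8 / 7/24 = 3/7
P(Y=1 | obs) = 1/6 / 7/24 = 4/7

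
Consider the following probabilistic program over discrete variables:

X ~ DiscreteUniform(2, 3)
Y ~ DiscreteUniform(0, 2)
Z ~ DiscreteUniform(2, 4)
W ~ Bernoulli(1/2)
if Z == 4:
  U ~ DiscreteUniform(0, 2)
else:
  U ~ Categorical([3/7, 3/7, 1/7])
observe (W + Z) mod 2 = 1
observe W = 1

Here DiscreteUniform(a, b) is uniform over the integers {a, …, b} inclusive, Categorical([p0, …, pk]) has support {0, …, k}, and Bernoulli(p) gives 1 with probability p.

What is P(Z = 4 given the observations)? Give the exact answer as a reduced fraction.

P(Z = 4 | obs) = 1/2

Enumerate traces; 36 have nonzero weight after conditioning:
  (X=2, Y=0, Z=2, W=1, U=0) weight 1/84
  (X=2, Y=0, Z=2, W=1, U=1) weight 1/84
  (X=2, Y=0, Z=2, W=1, U=2) weight 1/252
  (X=2, Y=0, Z=4, W=1, U=0) weight 1/108
  (X=2, Y=0, Z=4, W=1, U=1) weight 1/108
  (X=2, Y=0, Z=4, W=1, U=2) weight 1/108
  (X=2, Y=1, Z=2, W=1, U=0) weight 1/84
  (X=2, Y=1, Z=2, W=1, U=1) weight 1/84
  … 28 more
Group by Z:
  weight(Z=2) = 1/6
  weight(Z=4) = 1/6
Total weight = 1/6 + 1/6 = 1/3
P(Z=2 | obs) = 1/6 / 1/3 = 1/2
P(Z=4 | obs) = 1/6 / 1/3 = 1/2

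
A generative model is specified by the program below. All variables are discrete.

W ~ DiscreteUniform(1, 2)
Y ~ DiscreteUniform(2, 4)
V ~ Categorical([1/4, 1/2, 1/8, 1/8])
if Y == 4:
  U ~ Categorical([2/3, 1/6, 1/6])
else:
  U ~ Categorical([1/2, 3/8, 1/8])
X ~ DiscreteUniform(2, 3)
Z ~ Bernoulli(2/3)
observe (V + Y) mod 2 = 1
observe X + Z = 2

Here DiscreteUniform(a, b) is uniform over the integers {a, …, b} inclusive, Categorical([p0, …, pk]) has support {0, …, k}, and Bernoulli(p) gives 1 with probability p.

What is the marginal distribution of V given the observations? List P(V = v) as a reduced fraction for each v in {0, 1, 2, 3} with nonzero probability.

P(V=0) = 2/13, P(V=1) = 8/13, P(V=2) = 1/13, P(V=3) = 2/13

Enumerate traces; 36 have nonzero weight after conditioning:
  (W=1, Y=2, V=1, U=0, X=2, Z=0) weight 1/144
  (W=1, Y=2, V=1, U=1, X=2, Z=0) weight 1/192
  (W=1, Y=2, V=1, U=2, X=2, Z=0) weight 1/576
  (W=1, Y=2, V=3, U=0, X=2, Z=0) weight 1/576
  (W=1, Y=2, V=3, U=1, X=2, Z=0) weight 1/768
  (W=1, Y=2, V=3, U=2, X=2, Z=0) weight 1/2304
  (W=1, Y=3, V=0, U=0, X=2, Z=0) weight 1/288
  (W=1, Y=3, V=0, U=1, X=2, Z=0) weight 1/384
  (W=1, Y=3, V=2, U=0, X=2, Z=0) weight 1/576
  … 27 more
Group by V:
  weight(V=0) = 1/72
  weight(V=1) = 1/18
  weight(V=2) = 1/144
  weight(V=3) = 1/72
Total weight = 1/72 + 1/18 + 1/144 + 1/72 = 13/144
P(V=0 | obs) = 1/72 / 13/144 = 2/13
P(V=1 | obs) = 1/18 / 13/144 = 8/13
P(V=2 | obs) = 1/144 / 13/144 = 1/13
P(V=3 | obs) = 1/72 / 13/144 = 2/13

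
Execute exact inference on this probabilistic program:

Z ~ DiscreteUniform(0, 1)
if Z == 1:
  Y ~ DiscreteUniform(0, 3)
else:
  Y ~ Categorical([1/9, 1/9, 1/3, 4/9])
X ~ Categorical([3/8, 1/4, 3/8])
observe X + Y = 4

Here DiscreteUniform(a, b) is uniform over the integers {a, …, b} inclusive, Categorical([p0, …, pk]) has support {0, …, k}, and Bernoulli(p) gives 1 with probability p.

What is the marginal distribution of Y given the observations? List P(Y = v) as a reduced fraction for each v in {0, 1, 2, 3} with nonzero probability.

Enumerate traces; 4 have nonzero weight after conditioning:
  (Z=0, Y=2, X=2) weight 1/16
  (Z=0, Y=3, X=1) weight 1/18
  (Z=1, Y=2, X=2) weight 3/64
  (Z=1, Y=3, X=1) weight 1/32
Group by Y:
  weight(Y=2) = 7/64
  weight(Y=3) = 25/288
Total weight = 7/64 + 25/288 = 113/576
P(Y=2 | obs) = 7/64 / 113/576 = 63/113
P(Y=3 | obs) = 25/288 / 113/576 = 50/113

P(Y=2) = 63/113, P(Y=3) = 50/113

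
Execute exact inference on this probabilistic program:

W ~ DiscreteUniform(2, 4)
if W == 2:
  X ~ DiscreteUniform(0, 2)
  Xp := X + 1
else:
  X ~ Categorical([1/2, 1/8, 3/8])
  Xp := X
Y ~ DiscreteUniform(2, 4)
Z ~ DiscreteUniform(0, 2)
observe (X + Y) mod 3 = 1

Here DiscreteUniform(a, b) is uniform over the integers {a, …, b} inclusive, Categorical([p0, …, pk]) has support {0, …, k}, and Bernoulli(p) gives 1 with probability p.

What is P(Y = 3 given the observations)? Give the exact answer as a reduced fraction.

Enumerate traces; 27 have nonzero weight after conditioning:
  (W=2, X=0, Y=4, Z=0) weight 1/81
  (W=2, X=0, Y=4, Z=1) weight 1/81
  (W=2, X=0, Y=4, Z=2) weight 1/81
  (W=2, X=1, Y=3, Z=0) weight 1/81
  (W=2, X=1, Y=3, Z=1) weight 1/81
  (W=2, X=1, Y=3, Z=2) weight 1/81
  (W=2, X=2, Y=2, Z=0) weight 1/81
  (W=2, X=2, Y=2, Z=1) weight 1/81
  … 19 more
Group by Y:
  weight(Y=2) = 13/108
  weight(Y=3) = 7/108
  weight(Y=4) = 4/27
Total weight = 13/108 + 7/108 + 4/27 = 1/3
P(Y=2 | obs) = 13/108 / 1/3 = 13/36
P(Y=3 | obs) = 7/108 / 1/3 = 7/36
P(Y=4 | obs) = 4/27 / 1/3 = 4/9

P(Y = 3 | obs) = 7/36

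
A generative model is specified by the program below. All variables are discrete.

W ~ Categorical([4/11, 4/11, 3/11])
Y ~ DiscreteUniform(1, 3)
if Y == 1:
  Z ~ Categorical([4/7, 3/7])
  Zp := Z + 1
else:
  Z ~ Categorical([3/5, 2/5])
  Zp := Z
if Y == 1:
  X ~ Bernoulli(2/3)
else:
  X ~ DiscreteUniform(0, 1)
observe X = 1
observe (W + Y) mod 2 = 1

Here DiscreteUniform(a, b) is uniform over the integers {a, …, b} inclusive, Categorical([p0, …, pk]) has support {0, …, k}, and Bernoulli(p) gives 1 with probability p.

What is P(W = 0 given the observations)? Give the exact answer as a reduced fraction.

P(W = 0 | obs) = 28/61

Enumerate traces; 10 have nonzero weight after conditioning:
  (W=0, Y=1, Z=0, X=1) weight 32/693
  (W=0, Y=1, Z=1, X=1) weight 8/231
  (W=0, Y=3, Z=0, X=1) weight 2/55
  (W=0, Y=3, Z=1, X=1) weight 4/165
  (W=1, Y=2, Z=0, X=1) weight 2/55
  (W=1, Y=2, Z=1, X=1) weight 4/165
  (W=2, Y=1, Z=0, X=1) weight 8/231
  (W=2, Y=1, Z=1, X=1) weight 2/77
  … 2 more
Group by W:
  weight(W=0) = 14/99
  weight(W=1) = 2/33
  weight(W=2) = 7/66
Total weight = 14/99 + 2/33 + 7/66 = 61/198
P(W=0 | obs) = 14/99 / 61/198 = 28/61
P(W=1 | obs) = 2/33 / 61/198 = 12/61
P(W=2 | obs) = 7/66 / 61/198 = 21/61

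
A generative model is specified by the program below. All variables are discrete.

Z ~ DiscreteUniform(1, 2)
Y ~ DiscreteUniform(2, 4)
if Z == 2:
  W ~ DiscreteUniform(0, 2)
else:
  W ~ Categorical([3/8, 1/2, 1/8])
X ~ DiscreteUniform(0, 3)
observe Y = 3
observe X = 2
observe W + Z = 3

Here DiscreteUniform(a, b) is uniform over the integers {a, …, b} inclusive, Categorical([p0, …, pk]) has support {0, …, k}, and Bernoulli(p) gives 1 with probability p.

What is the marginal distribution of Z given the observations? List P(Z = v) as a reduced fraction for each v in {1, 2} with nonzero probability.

P(Z=1) = 3/11, P(Z=2) = 8/11

Enumerate traces; 2 have nonzero weight after conditioning:
  (Z=1, Y=3, W=2, X=2) weight 1/192
  (Z=2, Y=3, W=1, X=2) weight 1/72
Group by Z:
  weight(Z=1) = 1/192
  weight(Z=2) = 1/72
Total weight = 1/192 + 1/72 = 11/576
P(Z=1 | obs) = 1/192 / 11/576 = 3/11
P(Z=2 | obs) = 1/72 / 11/576 = 8/11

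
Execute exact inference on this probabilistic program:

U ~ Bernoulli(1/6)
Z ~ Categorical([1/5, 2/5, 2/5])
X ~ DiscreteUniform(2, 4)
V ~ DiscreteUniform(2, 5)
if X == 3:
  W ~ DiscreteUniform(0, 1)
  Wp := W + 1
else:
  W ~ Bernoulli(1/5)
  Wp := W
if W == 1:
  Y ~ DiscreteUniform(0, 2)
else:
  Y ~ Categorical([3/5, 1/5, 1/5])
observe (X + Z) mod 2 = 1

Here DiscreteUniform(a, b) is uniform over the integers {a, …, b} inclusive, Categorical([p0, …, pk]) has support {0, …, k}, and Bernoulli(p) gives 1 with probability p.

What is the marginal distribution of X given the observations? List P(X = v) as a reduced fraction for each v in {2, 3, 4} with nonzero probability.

Enumerate traces; 192 have nonzero weight after conditioning:
  (U=0, Z=0, X=3, V=2, W=0, Y=0) weight 1/240
  (U=0, Z=0, X=3, V=2, W=0, Y=1) weight 1/720
  (U=0, Z=0, X=3, V=2, W=0, Y=2) weight 1/720
  (U=0, Z=0, X=3, V=2, W=1, Y=0) weight 1/432
  (U=0, Z=0, X=3, V=2, W=1, Y=1) weight 1/432
  (U=0, Z=0, X=3, V=2, W=1, Y=2) weight 1/432
  (U=0, Z=0, X=3, V=3, W=0, Y=0) weight 1/240
  (U=0, Z=0, X=3, V=3, W=0, Y=1) weight 1/720
  (U=0, Z=1, X=2, V=2, W=0, Y=0) weight 1/75
  (U=0, Z=1, X=4, V=2, W=0, Y=0) weight 1/75
  … 182 more
Group by X:
  weight(X=2) = 2/15
  weight(X=3) = 1/5
  weight(X=4) = 2/15
Total weight = 2/15 + 1/5 + 2/15 = 7/15
P(X=2 | obs) = 2/15 / 7/15 = 2/7
P(X=3 | obs) = 1/5 / 7/15 = 3/7
P(X=4 | obs) = 2/15 / 7/15 = 2/7

P(X=2) = 2/7, P(X=3) = 3/7, P(X=4) = 2/7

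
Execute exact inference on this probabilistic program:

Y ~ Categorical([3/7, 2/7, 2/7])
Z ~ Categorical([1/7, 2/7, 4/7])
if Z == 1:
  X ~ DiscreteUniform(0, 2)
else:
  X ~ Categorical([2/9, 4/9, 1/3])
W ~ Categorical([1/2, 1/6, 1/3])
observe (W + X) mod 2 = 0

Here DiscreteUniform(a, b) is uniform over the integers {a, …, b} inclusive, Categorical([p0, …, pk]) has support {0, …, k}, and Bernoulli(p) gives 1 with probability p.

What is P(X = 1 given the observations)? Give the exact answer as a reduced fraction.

P(X = 1 | obs) = 26/211

Enumerate traces; 45 have nonzero weight after conditioning:
  (Y=0, Z=0, X=0, W=0) weight 1/147
  (Y=0, Z=0, X=0, W=2) weight 2/441
  (Y=0, Z=0, X=1, W=1) weight 2/441
  (Y=0, Z=0, X=2, W=0) weight 1/98
  (Y=0, Z=0, X=2, W=2) weight 1/147
  (Y=0, Z=1, X=0, W=0) weight 1/49
  (Y=0, Z=1, X=0, W=2) weight 2/147
  (Y=0, Z=1, X=1, W=1) weight 1/147
  … 37 more
Group by X:
  weight(X=0) = 40/189
  weight(X=1) = 13/189
  weight(X=2) = 5/18
Total weight = 40/189 + 13/189 + 5/18 = 211/378
P(X=0 | obs) = 40/189 / 211/378 = 80/211
P(X=1 | obs) = 13/189 / 211/378 = 26/211
P(X=2 | obs) = 5/18 / 211/378 = 105/211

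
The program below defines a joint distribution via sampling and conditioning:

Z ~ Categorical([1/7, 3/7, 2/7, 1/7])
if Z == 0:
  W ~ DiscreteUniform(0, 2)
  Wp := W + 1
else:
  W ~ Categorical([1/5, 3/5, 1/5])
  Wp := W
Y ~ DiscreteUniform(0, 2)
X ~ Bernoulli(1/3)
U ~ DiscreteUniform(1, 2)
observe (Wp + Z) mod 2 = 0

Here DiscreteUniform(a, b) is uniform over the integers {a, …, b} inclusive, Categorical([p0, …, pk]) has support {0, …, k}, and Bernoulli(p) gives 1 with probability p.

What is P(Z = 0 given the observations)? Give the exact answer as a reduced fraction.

P(Z = 0 | obs) = 5/53

Enumerate traces; 60 have nonzero weight after conditioning:
  (Z=0, W=1, Y=0, X=0, U=1) weight 1/189
  (Z=0, W=1, Y=0, X=0, U=2) weight 1/189
  (Z=0, W=1, Y=0, X=1, U=1) weight 1/378
  (Z=0, W=1, Y=0, X=1, U=2) weight 1/378
  (Z=0, W=1, Y=1, X=0, U=1) weight 1/189
  (Z=0, W=1, Y=1, X=0, U=2) weight 1/189
  (Z=0, W=1, Y=1, X=1, U=1) weight 1/378
  (Z=0, W=1, Y=1, X=1, U=2) weight 1/378
  (Z=1, W=1, Y=0, X=0, U=1) weight 1/35
  (Z=2, W=0, Y=0, X=0, U=1) weight 2/315
  … 50 more
Group by Z:
  weight(Z=0) = 1/21
  weight(Z=1) = 9/35
  weight(Z=2) = 4/35
  weight(Z=3) = 3/35
Total weight = 1/21 + 9/35 + 4/35 + 3/35 = 53/105
P(Z=0 | obs) = 1/21 / 53/105 = 5/53
P(Z=1 | obs) = 9/35 / 53/105 = 27/53
P(Z=2 | obs) = 4/35 / 53/105 = 12/53
P(Z=3 | obs) = 3/35 / 53/105 = 9/53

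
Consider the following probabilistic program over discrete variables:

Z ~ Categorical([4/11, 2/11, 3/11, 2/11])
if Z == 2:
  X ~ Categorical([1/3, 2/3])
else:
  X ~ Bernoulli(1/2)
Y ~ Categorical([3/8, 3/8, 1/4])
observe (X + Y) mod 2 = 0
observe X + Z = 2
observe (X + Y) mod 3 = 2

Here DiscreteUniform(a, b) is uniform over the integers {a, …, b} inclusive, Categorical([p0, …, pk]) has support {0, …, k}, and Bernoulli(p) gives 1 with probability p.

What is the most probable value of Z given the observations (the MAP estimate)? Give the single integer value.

argmax_v P(Z = v | obs) = 1

Enumerate traces; 2 have nonzero weight after conditioning:
  (Z=1, X=1, Y=1) weight 3/88
  (Z=2, X=0, Y=2) weight 1/44
Group by Z:
  weight(Z=1) = 3/88
  weight(Z=2) = 1/44
Total weight = 3/88 + 1/44 = 5/88
P(Z=1 | obs) = 3/88 / 5/88 = 3/5
P(Z=2 | obs) = 1/44 / 5/88 = 2/5
argmax = 1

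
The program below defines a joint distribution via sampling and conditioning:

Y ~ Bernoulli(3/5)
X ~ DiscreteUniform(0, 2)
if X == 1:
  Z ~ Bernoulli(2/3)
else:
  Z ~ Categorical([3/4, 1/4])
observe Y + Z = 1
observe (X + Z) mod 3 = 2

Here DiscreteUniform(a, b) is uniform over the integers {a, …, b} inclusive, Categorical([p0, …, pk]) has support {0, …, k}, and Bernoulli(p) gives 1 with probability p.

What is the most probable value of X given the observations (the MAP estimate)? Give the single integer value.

Enumerate traces; 2 have nonzero weight after conditioning:
  (Y=0, X=1, Z=1) weight 4/45
  (Y=1, X=2, Z=0) weight 3/20
Group by X:
  weight(X=1) = 4/45
  weight(X=2) = 3/20
Total weight = 4/45 + 3/20 = 43/180
P(X=1 | obs) = 4/45 / 43/180 = 16/43
P(X=2 | obs) = 3/20 / 43/180 = 27/43
argmax = 2

argmax_v P(X = v | obs) = 2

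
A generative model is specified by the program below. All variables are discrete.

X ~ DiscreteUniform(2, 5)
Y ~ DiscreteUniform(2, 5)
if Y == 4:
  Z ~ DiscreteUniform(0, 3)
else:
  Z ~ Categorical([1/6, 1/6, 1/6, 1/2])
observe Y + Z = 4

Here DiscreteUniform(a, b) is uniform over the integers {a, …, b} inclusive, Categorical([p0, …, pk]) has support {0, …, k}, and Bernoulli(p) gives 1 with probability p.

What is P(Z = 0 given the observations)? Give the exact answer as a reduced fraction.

Enumerate traces; 12 have nonzero weight after conditioning:
  (X=2, Y=2, Z=2) weight 1/96
  (X=2, Y=3, Z=1) weight 1/96
  (X=2, Y=4, Z=0) weight 1/64
  (X=3, Y=2, Z=2) weight 1/96
  (X=3, Y=3, Z=1) weight 1/96
  (X=3, Y=4, Z=0) weight 1/64
  (X=4, Y=2, Z=2) weight 1/96
  (X=4, Y=3, Z=1) weight 1/96
  … 4 more
Group by Z:
  weight(Z=0) = 1/16
  weight(Z=1) = 1/24
  weight(Z=2) = 1/24
Total weight = 1/16 + 1/24 + 1/24 = 7/48
P(Z=0 | obs) = 1/16 / 7/48 = 3/7
P(Z=1 | obs) = 1/24 / 7/48 = 2/7
P(Z=2 | obs) = 1/24 / 7/48 = 2/7

P(Z = 0 | obs) = 3/7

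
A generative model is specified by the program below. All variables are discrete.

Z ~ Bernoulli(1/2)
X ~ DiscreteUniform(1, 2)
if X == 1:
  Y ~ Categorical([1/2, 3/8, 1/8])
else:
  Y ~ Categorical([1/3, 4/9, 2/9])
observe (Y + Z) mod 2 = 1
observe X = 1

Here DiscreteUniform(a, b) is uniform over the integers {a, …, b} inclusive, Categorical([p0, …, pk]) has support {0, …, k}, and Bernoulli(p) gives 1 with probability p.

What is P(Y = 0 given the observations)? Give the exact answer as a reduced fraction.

Enumerate traces; 3 have nonzero weight after conditioning:
  (Z=0, X=1, Y=1) weight 3/32
  (Z=1, X=1, Y=0) weight 1/8
  (Z=1, X=1, Y=2) weight 1/32
Group by Y:
  weight(Y=0) = 1/8
  weight(Y=1) = 3/32
  weight(Y=2) = 1/32
Total weight = 1/8 + 3/32 + 1/32 = 1/4
P(Y=0 | obs) = 1/8 / 1/4 = 1/2
P(Y=1 | obs) = 3/32 / 1/4 = 3/8
P(Y=2 | obs) = 1/32 / 1/4 = 1/8

P(Y = 0 | obs) = 1/2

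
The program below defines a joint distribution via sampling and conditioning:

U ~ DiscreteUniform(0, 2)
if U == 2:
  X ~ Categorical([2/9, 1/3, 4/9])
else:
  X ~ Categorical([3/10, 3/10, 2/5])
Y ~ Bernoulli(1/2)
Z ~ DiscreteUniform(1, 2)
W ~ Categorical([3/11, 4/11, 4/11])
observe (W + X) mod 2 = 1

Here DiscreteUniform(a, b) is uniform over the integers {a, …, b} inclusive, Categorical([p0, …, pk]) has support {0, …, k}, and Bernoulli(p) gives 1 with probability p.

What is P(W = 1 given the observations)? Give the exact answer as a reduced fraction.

P(W = 1 | obs) = 62/111

Enumerate traces; 48 have nonzero weight after conditioning:
  (U=0, X=0, Y=0, Z=1, W=1) weight 1/110
  (U=0, X=0, Y=0, Z=2, W=1) weight 1/110
  (U=0, X=0, Y=1, Z=1, W=1) weight 1/110
  (U=0, X=0, Y=1, Z=2, W=1) weight 1/110
  (U=0, X=1, Y=0, Z=1, W=0) weight 3/440
  (U=0, X=1, Y=0, Z=1, W=2) weight 1/110
  (U=0, X=1, Y=0, Z=2, W=0) weight 3/440
  (U=0, X=1, Y=0, Z=2, W=2) weight 1/110
  … 40 more
Group by W:
  weight(W=0) = 14/165
  weight(W=1) = 124/495
  weight(W=2) = 56/495
Total weight = 14/165 + 124/495 + 56/495 = 74/165
P(W=0 | obs) = 14/165 / 74/165 = 7/37
P(W=1 | obs) = 124/495 / 74/165 = 62/111
P(W=2 | obs) = 56/495 / 74/165 = 28/111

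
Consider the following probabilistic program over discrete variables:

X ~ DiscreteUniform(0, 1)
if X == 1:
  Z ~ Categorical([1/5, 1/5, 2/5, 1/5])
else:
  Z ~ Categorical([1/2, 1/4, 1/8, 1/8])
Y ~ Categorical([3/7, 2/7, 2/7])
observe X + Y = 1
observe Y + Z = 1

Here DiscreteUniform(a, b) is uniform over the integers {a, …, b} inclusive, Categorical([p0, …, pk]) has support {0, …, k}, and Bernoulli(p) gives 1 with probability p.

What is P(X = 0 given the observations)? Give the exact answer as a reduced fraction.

P(X = 0 | obs) = 5/8

Enumerate traces; 2 have nonzero weight after conditioning:
  (X=0, Z=0, Y=1) weight 1/14
  (X=1, Z=1, Y=0) weight 3/70
Group by X:
  weight(X=0) = 1/14
  weight(X=1) = 3/70
Total weight = 1/14 + 3/70 = 4/35
P(X=0 | obs) = 1/14 / 4/35 = 5/8
P(X=1 | obs) = 3/70 / 4/35 = 3/8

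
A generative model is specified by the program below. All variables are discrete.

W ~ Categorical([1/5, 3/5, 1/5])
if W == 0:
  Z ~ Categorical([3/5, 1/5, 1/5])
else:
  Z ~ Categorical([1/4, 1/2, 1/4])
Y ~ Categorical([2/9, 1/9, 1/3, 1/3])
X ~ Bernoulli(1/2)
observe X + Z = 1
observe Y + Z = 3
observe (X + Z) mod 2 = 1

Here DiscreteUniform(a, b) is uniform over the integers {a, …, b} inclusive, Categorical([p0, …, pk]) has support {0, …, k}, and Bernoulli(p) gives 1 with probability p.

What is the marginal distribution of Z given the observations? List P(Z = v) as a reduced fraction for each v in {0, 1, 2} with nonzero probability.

P(Z=0) = 8/19, P(Z=1) = 11/19

Enumerate traces; 6 have nonzero weight after conditioning:
  (W=0, Z=0, Y=3, X=1) weight 1/50
  (W=0, Z=1, Y=2, X=0) weight 1/150
  (W=1, Z=0, Y=3, X=1) weight 1/40
  (W=1, Z=1, Y=2, X=0) weight 1/20
  (W=2, Z=0, Y=3, X=1) weight 1/120
  (W=2, Z=1, Y=2, X=0) weight 1/60
Group by Z:
  weight(Z=0) = 4/75
  weight(Z=1) = 11/150
Total weight = 4/75 + 11/150 = 19/150
P(Z=0 | obs) = 4/75 / 19/150 = 8/19
P(Z=1 | obs) = 11/150 / 19/150 = 11/19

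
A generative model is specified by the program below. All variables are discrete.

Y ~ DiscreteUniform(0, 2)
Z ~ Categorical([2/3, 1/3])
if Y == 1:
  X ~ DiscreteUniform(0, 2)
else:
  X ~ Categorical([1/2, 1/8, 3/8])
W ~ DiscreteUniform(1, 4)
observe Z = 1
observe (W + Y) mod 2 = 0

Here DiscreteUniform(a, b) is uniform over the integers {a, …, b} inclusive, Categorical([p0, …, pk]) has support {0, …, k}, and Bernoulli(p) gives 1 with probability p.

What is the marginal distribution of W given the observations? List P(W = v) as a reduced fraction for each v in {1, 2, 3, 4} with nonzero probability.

Enumerate traces; 18 have nonzero weight after conditioning:
  (Y=0, Z=1, X=0, W=2) weight 1/72
  (Y=0, Z=1, X=0, W=4) weight 1/72
  (Y=0, Z=1, X=1, W=2) weight 1/288
  (Y=0, Z=1, X=1, W=4) weight 1/288
  (Y=0, Z=1, X=2, W=2) weight 1/96
  (Y=0, Z=1, X=2, W=4) weight 1/96
  (Y=1, Z=1, X=0, W=1) weight 1/108
  (Y=1, Z=1, X=0, W=3) weight 1/108
  … 10 more
Group by W:
  weight(W=1) = 1/36
  weight(W=2) = 1/18
  weight(W=3) = 1/36
  weight(W=4) = 1/18
Total weight = 1/36 + 1/18 + 1/36 + 1/18 = 1/6
P(W=1 | obs) = 1/36 / 1/6 = 1/6
P(W=2 | obs) = 1/18 / 1/6 = 1/3
P(W=3 | obs) = 1/36 / 1/6 = 1/6
P(W=4 | obs) = 1/18 / 1/6 = 1/3

P(W=1) = 1/6, P(W=2) = 1/3, P(W=3) = 1/6, P(W=4) = 1/3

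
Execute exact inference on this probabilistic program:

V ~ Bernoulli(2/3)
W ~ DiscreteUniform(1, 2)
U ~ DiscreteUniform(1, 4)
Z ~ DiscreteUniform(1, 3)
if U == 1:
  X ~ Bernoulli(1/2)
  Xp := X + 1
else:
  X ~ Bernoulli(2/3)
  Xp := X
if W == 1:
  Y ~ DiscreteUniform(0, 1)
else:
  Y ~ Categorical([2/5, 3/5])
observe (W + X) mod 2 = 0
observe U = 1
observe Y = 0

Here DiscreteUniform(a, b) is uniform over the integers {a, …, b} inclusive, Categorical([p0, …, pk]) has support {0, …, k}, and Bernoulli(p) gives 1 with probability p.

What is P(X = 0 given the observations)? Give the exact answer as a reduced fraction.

Enumerate traces; 12 have nonzero weight after conditioning:
  (V=0, W=1, U=1, Z=1, X=1, Y=0) weight 1/288
  (V=0, W=1, U=1, Z=2, X=1, Y=0) weight 1/288
  (V=0, W=1, U=1, Z=3, X=1, Y=0) weight 1/288
  (V=0, W=2, U=1, Z=1, X=0, Y=0) weight 1/360
  (V=0, W=2, U=1, Z=2, X=0, Y=0) weight 1/360
  (V=0, W=2, U=1, Z=3, X=0, Y=0) weight 1/360
  (V=1, W=1, U=1, Z=1, X=1, Y=0) weight 1/144
  (V=1, W=1, U=1, Z=2, X=1, Y=0) weight 1/144
  … 4 more
Group by X:
  weight(X=0) = 1/40
  weight(X=1) = 1/32
Total weight = 1/40 + 1/32 = 9/160
P(X=0 | obs) = 1/40 / 9/160 = 4/9
P(X=1 | obs) = 1/32 / 9/160 = 5/9

P(X = 0 | obs) = 4/9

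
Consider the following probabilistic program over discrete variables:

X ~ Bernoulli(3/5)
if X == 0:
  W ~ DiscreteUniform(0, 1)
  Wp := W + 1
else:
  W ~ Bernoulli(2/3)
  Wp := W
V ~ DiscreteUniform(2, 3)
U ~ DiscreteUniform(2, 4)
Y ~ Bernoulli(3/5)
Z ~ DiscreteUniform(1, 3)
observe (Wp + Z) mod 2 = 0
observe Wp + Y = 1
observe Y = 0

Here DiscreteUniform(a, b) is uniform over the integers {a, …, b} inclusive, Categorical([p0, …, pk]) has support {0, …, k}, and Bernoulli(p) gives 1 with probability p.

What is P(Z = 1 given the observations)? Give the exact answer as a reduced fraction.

P(Z = 1 | obs) = 1/2

Enumerate traces; 24 have nonzero weight after conditioning:
  (X=0, W=0, V=2, U=2, Y=0, Z=1) weight 1/225
  (X=0, W=0, V=2, U=2, Y=0, Z=3) weight 1/225
  (X=0, W=0, V=2, U=3, Y=0, Z=1) weight 1/225
  (X=0, W=0, V=2, U=3, Y=0, Z=3) weight 1/225
  (X=0, W=0, V=2, U=4, Y=0, Z=1) weight 1/225
  (X=0, W=0, V=2, U=4, Y=0, Z=3) weight 1/225
  (X=0, W=0, V=3, U=2, Y=0, Z=1) weight 1/225
  (X=0, W=0, V=3, U=2, Y=0, Z=3) weight 1/225
  … 16 more
Group by Z:
  weight(Z=1) = 2/25
  weight(Z=3) = 2/25
Total weight = 2/25 + 2/25 = 4/25
P(Z=1 | obs) = 2/25 / 4/25 = 1/2
P(Z=3 | obs) = 2/25 / 4/25 = 1/2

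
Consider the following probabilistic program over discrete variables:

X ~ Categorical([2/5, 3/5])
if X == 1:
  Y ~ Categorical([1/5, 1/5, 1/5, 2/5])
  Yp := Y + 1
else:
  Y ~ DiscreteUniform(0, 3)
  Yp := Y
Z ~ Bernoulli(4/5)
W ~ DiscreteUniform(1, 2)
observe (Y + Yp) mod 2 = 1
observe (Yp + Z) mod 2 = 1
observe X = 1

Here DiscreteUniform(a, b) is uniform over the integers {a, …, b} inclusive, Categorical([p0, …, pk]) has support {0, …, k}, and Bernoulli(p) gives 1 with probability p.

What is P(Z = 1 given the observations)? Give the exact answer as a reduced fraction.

Enumerate traces; 8 have nonzero weight after conditioning:
  (X=1, Y=0, Z=0, W=1) weight 3/250
  (X=1, Y=0, Z=0, W=2) weight 3/250
  (X=1, Y=1, Z=1, W=1) weight 6/125
  (X=1, Y=1, Z=1, W=2) weight 6/125
  (X=1, Y=2, Z=0, W=1) weight 3/250
  (X=1, Y=2, Z=0, W=2) weight 3/250
  (X=1, Y=3, Z=1, W=1) weight 12/125
  (X=1, Y=3, Z=1, W=2) weight 12/125
Group by Z:
  weight(Z=0) = 6/125
  weight(Z=1) = 36/125
Total weight = 6/125 + 36/125 = 42/125
P(Z=0 | obs) = 6/125 / 42/125 = 1/7
P(Z=1 | obs) = 36/125 / 42/125 = 6/7

P(Z = 1 | obs) = 6/7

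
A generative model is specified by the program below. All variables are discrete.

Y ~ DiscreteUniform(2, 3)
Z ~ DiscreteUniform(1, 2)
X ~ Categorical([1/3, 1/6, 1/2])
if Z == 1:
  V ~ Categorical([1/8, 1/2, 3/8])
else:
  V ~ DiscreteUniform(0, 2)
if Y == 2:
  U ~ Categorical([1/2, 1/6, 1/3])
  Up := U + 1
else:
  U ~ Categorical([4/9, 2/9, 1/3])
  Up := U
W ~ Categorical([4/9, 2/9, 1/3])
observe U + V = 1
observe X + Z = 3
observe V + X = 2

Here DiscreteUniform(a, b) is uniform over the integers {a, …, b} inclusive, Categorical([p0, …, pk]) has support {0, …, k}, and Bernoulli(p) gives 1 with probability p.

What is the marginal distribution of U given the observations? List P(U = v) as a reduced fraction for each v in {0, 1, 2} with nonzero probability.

Enumerate traces; 12 have nonzero weight after conditioning:
  (Y=2, Z=1, X=2, V=0, U=1, W=0) weight 1/864
  (Y=2, Z=1, X=2, V=0, U=1, W=1) weight 1/1728
  (Y=2, Z=1, X=2, V=0, U=1, W=2) weight 1/1152
  (Y=2, Z=2, X=1, V=1, U=0, W=0) weight 1/324
  (Y=2, Z=2, X=1, V=1, U=0, W=1) weight 1/648
  (Y=2, Z=2, X=1, V=1, U=0, W=2) weight 1/432
  (Y=3, Z=1, X=2, V=0, U=1, W=0) weight 1/648
  (Y=3, Z=1, X=2, V=0, U=1, W=1) weight 1/1296
  … 4 more
Group by U:
  weight(U=0) = 17/1296
  weight(U=1) = 7/1152
Total weight = 17/1296 + 7/1152 = 199/10368
P(U=0 | obs) = 17/1296 / 199/10368 = 136/199
P(U=1 | obs) = 7/1152 / 199/10368 = 63/199

P(U=0) = 136/199, P(U=1) = 63/199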